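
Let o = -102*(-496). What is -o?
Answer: -50592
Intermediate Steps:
o = 50592
-o = -1*50592 = -50592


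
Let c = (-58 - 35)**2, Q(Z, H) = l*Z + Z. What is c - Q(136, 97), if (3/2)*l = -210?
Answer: 27553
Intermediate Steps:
l = -140 (l = (2/3)*(-210) = -140)
Q(Z, H) = -139*Z (Q(Z, H) = -140*Z + Z = -139*Z)
c = 8649 (c = (-93)**2 = 8649)
c - Q(136, 97) = 8649 - (-139)*136 = 8649 - 1*(-18904) = 8649 + 18904 = 27553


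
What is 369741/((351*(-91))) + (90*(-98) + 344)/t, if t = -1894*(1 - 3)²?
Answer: -210868825/20165418 ≈ -10.457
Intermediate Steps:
t = -7576 (t = -1894*(-2)² = -1894*4 = -7576)
369741/((351*(-91))) + (90*(-98) + 344)/t = 369741/((351*(-91))) + (90*(-98) + 344)/(-7576) = 369741/(-31941) + (-8820 + 344)*(-1/7576) = 369741*(-1/31941) - 8476*(-1/7576) = -123247/10647 + 2119/1894 = -210868825/20165418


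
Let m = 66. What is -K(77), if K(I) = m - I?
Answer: 11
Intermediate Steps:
K(I) = 66 - I
-K(77) = -(66 - 1*77) = -(66 - 77) = -1*(-11) = 11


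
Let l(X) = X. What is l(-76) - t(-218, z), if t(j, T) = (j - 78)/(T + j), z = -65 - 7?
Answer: -11168/145 ≈ -77.021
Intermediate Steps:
z = -72
t(j, T) = (-78 + j)/(T + j)
l(-76) - t(-218, z) = -76 - (-78 - 218)/(-72 - 218) = -76 - (-296)/(-290) = -76 - (-1)*(-296)/290 = -76 - 1*148/145 = -76 - 148/145 = -11168/145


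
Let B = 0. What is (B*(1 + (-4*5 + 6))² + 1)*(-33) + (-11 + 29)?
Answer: -15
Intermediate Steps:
(B*(1 + (-4*5 + 6))² + 1)*(-33) + (-11 + 29) = (0*(1 + (-4*5 + 6))² + 1)*(-33) + (-11 + 29) = (0*(1 + (-20 + 6))² + 1)*(-33) + 18 = (0*(1 - 14)² + 1)*(-33) + 18 = (0*(-13)² + 1)*(-33) + 18 = (0*169 + 1)*(-33) + 18 = (0 + 1)*(-33) + 18 = 1*(-33) + 18 = -33 + 18 = -15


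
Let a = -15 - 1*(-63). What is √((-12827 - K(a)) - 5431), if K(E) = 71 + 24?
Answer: I*√18353 ≈ 135.47*I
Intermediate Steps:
a = 48 (a = -15 + 63 = 48)
K(E) = 95
√((-12827 - K(a)) - 5431) = √((-12827 - 1*95) - 5431) = √((-12827 - 95) - 5431) = √(-12922 - 5431) = √(-18353) = I*√18353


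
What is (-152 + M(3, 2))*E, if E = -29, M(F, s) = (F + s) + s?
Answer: 4205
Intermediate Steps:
M(F, s) = F + 2*s
(-152 + M(3, 2))*E = (-152 + (3 + 2*2))*(-29) = (-152 + (3 + 4))*(-29) = (-152 + 7)*(-29) = -145*(-29) = 4205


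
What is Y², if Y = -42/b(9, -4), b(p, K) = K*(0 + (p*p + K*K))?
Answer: 441/37636 ≈ 0.011717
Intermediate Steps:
b(p, K) = K*(K² + p²) (b(p, K) = K*(0 + (p² + K²)) = K*(0 + (K² + p²)) = K*(K² + p²))
Y = 21/194 (Y = -42*(-1/(4*((-4)² + 9²))) = -42*(-1/(4*(16 + 81))) = -42/((-4*97)) = -42/(-388) = -42*(-1/388) = 21/194 ≈ 0.10825)
Y² = (21/194)² = 441/37636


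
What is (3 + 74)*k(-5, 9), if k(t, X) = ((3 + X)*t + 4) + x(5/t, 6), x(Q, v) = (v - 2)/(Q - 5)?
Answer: -13090/3 ≈ -4363.3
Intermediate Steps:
x(Q, v) = (-2 + v)/(-5 + Q)
k(t, X) = 4 + 4/(-5 + 5/t) + t*(3 + X) (k(t, X) = ((3 + X)*t + 4) + (-2 + 6)/(-5 + 5/t) = (t*(3 + X) + 4) + 4/(-5 + 5/t) = (4 + t*(3 + X)) + 4/(-5 + 5/t) = 4 + 4/(-5 + 5/t) + t*(3 + X))
(3 + 74)*k(-5, 9) = (3 + 74)*((-⅘*(-5) + (-1 - 5)*(4 + 3*(-5) + 9*(-5)))/(-1 - 5)) = 77*((4 - 6*(4 - 15 - 45))/(-6)) = 77*(-(4 - 6*(-56))/6) = 77*(-(4 + 336)/6) = 77*(-⅙*340) = 77*(-170/3) = -13090/3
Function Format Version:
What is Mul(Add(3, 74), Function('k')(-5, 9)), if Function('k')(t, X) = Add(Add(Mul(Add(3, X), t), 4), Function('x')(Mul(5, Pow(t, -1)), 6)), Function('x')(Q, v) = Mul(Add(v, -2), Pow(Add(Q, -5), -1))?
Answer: Rational(-13090, 3) ≈ -4363.3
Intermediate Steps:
Function('x')(Q, v) = Mul(Pow(Add(-5, Q), -1), Add(-2, v)) (Function('x')(Q, v) = Mul(Add(-2, v), Pow(Add(-5, Q), -1)) = Mul(Pow(Add(-5, Q), -1), Add(-2, v)))
Function('k')(t, X) = Add(4, Mul(4, Pow(Add(-5, Mul(5, Pow(t, -1))), -1)), Mul(t, Add(3, X))) (Function('k')(t, X) = Add(Add(Mul(Add(3, X), t), 4), Mul(Pow(Add(-5, Mul(5, Pow(t, -1))), -1), Add(-2, 6))) = Add(Add(Mul(t, Add(3, X)), 4), Mul(Pow(Add(-5, Mul(5, Pow(t, -1))), -1), 4)) = Add(Add(4, Mul(t, Add(3, X))), Mul(4, Pow(Add(-5, Mul(5, Pow(t, -1))), -1))) = Add(4, Mul(4, Pow(Add(-5, Mul(5, Pow(t, -1))), -1)), Mul(t, Add(3, X))))
Mul(Add(3, 74), Function('k')(-5, 9)) = Mul(Add(3, 74), Mul(Pow(Add(-1, -5), -1), Add(Mul(Rational(-4, 5), -5), Mul(Add(-1, -5), Add(4, Mul(3, -5), Mul(9, -5)))))) = Mul(77, Mul(Pow(-6, -1), Add(4, Mul(-6, Add(4, -15, -45))))) = Mul(77, Mul(Rational(-1, 6), Add(4, Mul(-6, -56)))) = Mul(77, Mul(Rational(-1, 6), Add(4, 336))) = Mul(77, Mul(Rational(-1, 6), 340)) = Mul(77, Rational(-170, 3)) = Rational(-13090, 3)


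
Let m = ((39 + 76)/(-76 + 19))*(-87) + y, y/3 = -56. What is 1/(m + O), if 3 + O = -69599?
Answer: -19/1322295 ≈ -1.4369e-5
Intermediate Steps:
y = -168 (y = 3*(-56) = -168)
O = -69602 (O = -3 - 69599 = -69602)
m = 143/19 (m = ((39 + 76)/(-76 + 19))*(-87) - 168 = (115/(-57))*(-87) - 168 = (115*(-1/57))*(-87) - 168 = -115/57*(-87) - 168 = 3335/19 - 168 = 143/19 ≈ 7.5263)
1/(m + O) = 1/(143/19 - 69602) = 1/(-1322295/19) = -19/1322295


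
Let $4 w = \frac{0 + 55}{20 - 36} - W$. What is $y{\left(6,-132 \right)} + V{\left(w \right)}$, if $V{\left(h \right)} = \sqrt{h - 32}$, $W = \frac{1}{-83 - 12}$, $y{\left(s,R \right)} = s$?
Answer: $6 + \frac{i \sqrt{18978055}}{760} \approx 6.0 + 5.7321 i$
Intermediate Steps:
$W = - \frac{1}{95}$ ($W = \frac{1}{-95} = - \frac{1}{95} \approx -0.010526$)
$w = - \frac{5209}{6080}$ ($w = \frac{\frac{0 + 55}{20 - 36} - - \frac{1}{95}}{4} = \frac{\frac{55}{-16} + \frac{1}{95}}{4} = \frac{55 \left(- \frac{1}{16}\right) + \frac{1}{95}}{4} = \frac{- \frac{55}{16} + \frac{1}{95}}{4} = \frac{1}{4} \left(- \frac{5209}{1520}\right) = - \frac{5209}{6080} \approx -0.85674$)
$V{\left(h \right)} = \sqrt{-32 + h}$ ($V{\left(h \right)} = \sqrt{h - 32} = \sqrt{-32 + h}$)
$y{\left(6,-132 \right)} + V{\left(w \right)} = 6 + \sqrt{-32 - \frac{5209}{6080}} = 6 + \sqrt{- \frac{199769}{6080}} = 6 + \frac{i \sqrt{18978055}}{760}$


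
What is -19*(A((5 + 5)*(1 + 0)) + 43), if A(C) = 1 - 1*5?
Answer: -741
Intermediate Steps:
A(C) = -4 (A(C) = 1 - 5 = -4)
-19*(A((5 + 5)*(1 + 0)) + 43) = -19*(-4 + 43) = -19*39 = -741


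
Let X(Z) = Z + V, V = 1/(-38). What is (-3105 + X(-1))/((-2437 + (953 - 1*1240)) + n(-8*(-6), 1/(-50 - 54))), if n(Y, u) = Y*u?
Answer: 511459/448628 ≈ 1.1401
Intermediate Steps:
V = -1/38 ≈ -0.026316
X(Z) = -1/38 + Z (X(Z) = Z - 1/38 = -1/38 + Z)
(-3105 + X(-1))/((-2437 + (953 - 1*1240)) + n(-8*(-6), 1/(-50 - 54))) = (-3105 + (-1/38 - 1))/((-2437 + (953 - 1*1240)) + (-8*(-6))/(-50 - 54)) = (-3105 - 39/38)/((-2437 + (953 - 1240)) + 48/(-104)) = -118029/(38*((-2437 - 287) + 48*(-1/104))) = -118029/(38*(-2724 - 6/13)) = -118029/(38*(-35418/13)) = -118029/38*(-13/35418) = 511459/448628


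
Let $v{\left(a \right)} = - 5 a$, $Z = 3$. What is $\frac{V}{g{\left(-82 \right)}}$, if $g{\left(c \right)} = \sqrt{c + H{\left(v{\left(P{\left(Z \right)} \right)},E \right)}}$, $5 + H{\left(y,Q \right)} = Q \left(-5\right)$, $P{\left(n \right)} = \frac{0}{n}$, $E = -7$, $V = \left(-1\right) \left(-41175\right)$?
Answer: $- \frac{41175 i \sqrt{13}}{26} \approx - 5709.9 i$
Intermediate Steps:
$V = 41175$
$P{\left(n \right)} = 0$
$H{\left(y,Q \right)} = -5 - 5 Q$ ($H{\left(y,Q \right)} = -5 + Q \left(-5\right) = -5 - 5 Q$)
$g{\left(c \right)} = \sqrt{30 + c}$ ($g{\left(c \right)} = \sqrt{c - -30} = \sqrt{c + \left(-5 + 35\right)} = \sqrt{c + 30} = \sqrt{30 + c}$)
$\frac{V}{g{\left(-82 \right)}} = \frac{41175}{\sqrt{30 - 82}} = \frac{41175}{\sqrt{-52}} = \frac{41175}{2 i \sqrt{13}} = 41175 \left(- \frac{i \sqrt{13}}{26}\right) = - \frac{41175 i \sqrt{13}}{26}$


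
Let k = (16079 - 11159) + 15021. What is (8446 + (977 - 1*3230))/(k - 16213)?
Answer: 6193/3728 ≈ 1.6612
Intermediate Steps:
k = 19941 (k = 4920 + 15021 = 19941)
(8446 + (977 - 1*3230))/(k - 16213) = (8446 + (977 - 1*3230))/(19941 - 16213) = (8446 + (977 - 3230))/3728 = (8446 - 2253)*(1/3728) = 6193*(1/3728) = 6193/3728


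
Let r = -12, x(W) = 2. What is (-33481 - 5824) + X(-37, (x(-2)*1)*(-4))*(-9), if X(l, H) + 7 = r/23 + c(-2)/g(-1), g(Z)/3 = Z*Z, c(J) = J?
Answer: -902320/23 ≈ -39231.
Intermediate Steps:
g(Z) = 3*Z² (g(Z) = 3*(Z*Z) = 3*Z²)
X(l, H) = -565/69 (X(l, H) = -7 + (-12/23 - 2/(3*(-1)²)) = -7 + (-12*1/23 - 2/(3*1)) = -7 + (-12/23 - 2/3) = -7 + (-12/23 - 2*⅓) = -7 + (-12/23 - ⅔) = -7 - 82/69 = -565/69)
(-33481 - 5824) + X(-37, (x(-2)*1)*(-4))*(-9) = (-33481 - 5824) - 565/69*(-9) = -39305 + 1695/23 = -902320/23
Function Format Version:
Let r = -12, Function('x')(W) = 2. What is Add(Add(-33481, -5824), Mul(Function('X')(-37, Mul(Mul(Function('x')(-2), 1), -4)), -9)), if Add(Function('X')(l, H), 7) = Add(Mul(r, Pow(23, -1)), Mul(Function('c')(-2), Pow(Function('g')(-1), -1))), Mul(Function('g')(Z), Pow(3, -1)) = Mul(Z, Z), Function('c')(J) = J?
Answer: Rational(-902320, 23) ≈ -39231.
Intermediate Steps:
Function('g')(Z) = Mul(3, Pow(Z, 2)) (Function('g')(Z) = Mul(3, Mul(Z, Z)) = Mul(3, Pow(Z, 2)))
Function('X')(l, H) = Rational(-565, 69) (Function('X')(l, H) = Add(-7, Add(Mul(-12, Pow(23, -1)), Mul(-2, Pow(Mul(3, Pow(-1, 2)), -1)))) = Add(-7, Add(Mul(-12, Rational(1, 23)), Mul(-2, Pow(Mul(3, 1), -1)))) = Add(-7, Add(Rational(-12, 23), Mul(-2, Pow(3, -1)))) = Add(-7, Add(Rational(-12, 23), Mul(-2, Rational(1, 3)))) = Add(-7, Add(Rational(-12, 23), Rational(-2, 3))) = Add(-7, Rational(-82, 69)) = Rational(-565, 69))
Add(Add(-33481, -5824), Mul(Function('X')(-37, Mul(Mul(Function('x')(-2), 1), -4)), -9)) = Add(Add(-33481, -5824), Mul(Rational(-565, 69), -9)) = Add(-39305, Rational(1695, 23)) = Rational(-902320, 23)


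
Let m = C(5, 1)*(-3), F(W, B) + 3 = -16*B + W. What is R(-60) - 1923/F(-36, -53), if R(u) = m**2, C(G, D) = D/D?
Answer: 5358/809 ≈ 6.6230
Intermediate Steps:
C(G, D) = 1
F(W, B) = -3 + W - 16*B (F(W, B) = -3 + (-16*B + W) = -3 + (W - 16*B) = -3 + W - 16*B)
m = -3 (m = 1*(-3) = -3)
R(u) = 9 (R(u) = (-3)**2 = 9)
R(-60) - 1923/F(-36, -53) = 9 - 1923/(-3 - 36 - 16*(-53)) = 9 - 1923/(-3 - 36 + 848) = 9 - 1923/809 = 5358/809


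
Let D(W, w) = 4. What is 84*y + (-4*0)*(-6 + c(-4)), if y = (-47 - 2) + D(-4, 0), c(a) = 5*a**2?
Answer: -3780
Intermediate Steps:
y = -45 (y = (-47 - 2) + 4 = -49 + 4 = -45)
84*y + (-4*0)*(-6 + c(-4)) = 84*(-45) + (-4*0)*(-6 + 5*(-4)**2) = -3780 + 0*(-6 + 5*16) = -3780 + 0*(-6 + 80) = -3780 + 0*74 = -3780 + 0 = -3780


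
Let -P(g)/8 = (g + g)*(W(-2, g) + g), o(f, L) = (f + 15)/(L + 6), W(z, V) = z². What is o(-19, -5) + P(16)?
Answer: -5124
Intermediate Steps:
o(f, L) = (15 + f)/(6 + L)
P(g) = -16*g*(4 + g) (P(g) = -8*(g + g)*((-2)² + g) = -8*2*g*(4 + g) = -16*g*(4 + g))
o(-19, -5) + P(16) = (15 - 19)/(6 - 5) - 16*16*(4 + 16) = -4/1 - 16*16*20 = 1*(-4) - 5120 = -4 - 5120 = -5124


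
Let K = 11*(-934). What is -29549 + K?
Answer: -39823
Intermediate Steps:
K = -10274
-29549 + K = -29549 - 10274 = -39823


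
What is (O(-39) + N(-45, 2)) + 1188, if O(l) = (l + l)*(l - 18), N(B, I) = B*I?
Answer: 5544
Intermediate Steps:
O(l) = 2*l*(-18 + l) (O(l) = (2*l)*(-18 + l) = 2*l*(-18 + l))
(O(-39) + N(-45, 2)) + 1188 = (2*(-39)*(-18 - 39) - 45*2) + 1188 = (2*(-39)*(-57) - 90) + 1188 = (4446 - 90) + 1188 = 4356 + 1188 = 5544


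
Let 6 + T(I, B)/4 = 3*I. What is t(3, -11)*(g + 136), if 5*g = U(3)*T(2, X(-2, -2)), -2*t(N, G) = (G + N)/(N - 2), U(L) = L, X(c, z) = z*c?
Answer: 544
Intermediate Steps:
X(c, z) = c*z
t(N, G) = -(G + N)/(2*(-2 + N)) (t(N, G) = -(G + N)/(2*(N - 2)) = -(G + N)/(2*(-2 + N)))
T(I, B) = -24 + 12*I (T(I, B) = -24 + 4*(3*I) = -24 + 12*I)
g = 0 (g = (3*(-24 + 12*2))/5 = (3*(-24 + 24))/5 = (3*0)/5 = (1/5)*0 = 0)
t(3, -11)*(g + 136) = ((-1*(-11) - 1*3)/(2*(-2 + 3)))*(0 + 136) = ((1/2)*(11 - 3)/1)*136 = ((1/2)*1*8)*136 = 4*136 = 544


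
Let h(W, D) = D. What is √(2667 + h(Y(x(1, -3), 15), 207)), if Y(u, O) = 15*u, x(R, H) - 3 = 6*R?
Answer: √2874 ≈ 53.610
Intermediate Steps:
x(R, H) = 3 + 6*R
√(2667 + h(Y(x(1, -3), 15), 207)) = √(2667 + 207) = √2874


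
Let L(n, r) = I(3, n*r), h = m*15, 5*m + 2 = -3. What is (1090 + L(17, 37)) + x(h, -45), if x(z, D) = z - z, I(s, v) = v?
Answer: 1719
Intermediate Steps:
m = -1 (m = -⅖ + (⅕)*(-3) = -⅖ - ⅗ = -1)
h = -15 (h = -1*15 = -15)
L(n, r) = n*r
x(z, D) = 0
(1090 + L(17, 37)) + x(h, -45) = (1090 + 17*37) + 0 = (1090 + 629) + 0 = 1719 + 0 = 1719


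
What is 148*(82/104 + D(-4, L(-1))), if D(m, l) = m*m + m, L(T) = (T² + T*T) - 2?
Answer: 24605/13 ≈ 1892.7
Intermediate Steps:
L(T) = -2 + 2*T² (L(T) = (T² + T²) - 2 = 2*T² - 2 = -2 + 2*T²)
D(m, l) = m + m² (D(m, l) = m² + m = m + m²)
148*(82/104 + D(-4, L(-1))) = 148*(82/104 - 4*(1 - 4)) = 148*(82*(1/104) - 4*(-3)) = 148*(41/52 + 12) = 148*(665/52) = 24605/13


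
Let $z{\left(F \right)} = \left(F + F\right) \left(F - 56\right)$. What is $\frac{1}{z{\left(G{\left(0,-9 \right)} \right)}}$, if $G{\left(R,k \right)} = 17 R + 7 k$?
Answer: $\frac{1}{14994} \approx 6.6693 \cdot 10^{-5}$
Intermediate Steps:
$G{\left(R,k \right)} = 7 k + 17 R$
$z{\left(F \right)} = 2 F \left(-56 + F\right)$
$\frac{1}{z{\left(G{\left(0,-9 \right)} \right)}} = \frac{1}{2 \left(7 \left(-9\right) + 17 \cdot 0\right) \left(-56 + \left(7 \left(-9\right) + 17 \cdot 0\right)\right)} = \frac{1}{2 \left(-63 + 0\right) \left(-56 + \left(-63 + 0\right)\right)} = \frac{1}{2 \left(-63\right) \left(-56 - 63\right)} = \frac{1}{2 \left(-63\right) \left(-119\right)} = \frac{1}{14994}$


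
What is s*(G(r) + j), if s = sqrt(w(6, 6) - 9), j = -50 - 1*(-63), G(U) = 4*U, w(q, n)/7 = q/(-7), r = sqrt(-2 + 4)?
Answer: I*sqrt(15)*(13 + 4*sqrt(2)) ≈ 72.258*I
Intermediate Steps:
r = sqrt(2) ≈ 1.4142
w(q, n) = -q (w(q, n) = 7*(q/(-7)) = 7*(q*(-1/7)) = 7*(-q/7) = -q)
j = 13 (j = -50 + 63 = 13)
s = I*sqrt(15) (s = sqrt(-1*6 - 9) = sqrt(-6 - 9) = sqrt(-15) = I*sqrt(15) ≈ 3.873*I)
s*(G(r) + j) = (I*sqrt(15))*(4*sqrt(2) + 13) = (I*sqrt(15))*(13 + 4*sqrt(2)) = I*sqrt(15)*(13 + 4*sqrt(2))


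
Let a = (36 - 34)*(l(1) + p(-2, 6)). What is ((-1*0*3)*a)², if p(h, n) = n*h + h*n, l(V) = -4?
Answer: 0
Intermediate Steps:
p(h, n) = 2*h*n (p(h, n) = h*n + h*n = 2*h*n)
a = -56 (a = (36 - 34)*(-4 + 2*(-2)*6) = 2*(-4 - 24) = 2*(-28) = -56)
((-1*0*3)*a)² = ((-1*0*3)*(-56))² = ((0*3)*(-56))² = (0*(-56))² = 0² = 0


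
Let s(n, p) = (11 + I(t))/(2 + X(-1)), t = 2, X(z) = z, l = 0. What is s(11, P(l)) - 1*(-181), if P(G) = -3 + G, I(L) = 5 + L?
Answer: 199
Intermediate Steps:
s(n, p) = 18 (s(n, p) = (11 + (5 + 2))/(2 - 1) = (11 + 7)/1 = 18*1 = 18)
s(11, P(l)) - 1*(-181) = 18 - 1*(-181) = 18 + 181 = 199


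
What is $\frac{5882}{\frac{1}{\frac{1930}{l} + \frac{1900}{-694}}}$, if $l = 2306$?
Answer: $- \frac{4473231590}{400091} \approx -11181.0$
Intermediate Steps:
$\frac{5882}{\frac{1}{\frac{1930}{l} + \frac{1900}{-694}}} = \frac{5882}{\frac{1}{\frac{1930}{2306} + \frac{1900}{-694}}} = \frac{5882}{\frac{1}{1930 \cdot \frac{1}{2306} + 1900 \left(- \frac{1}{694}\right)}} = \frac{5882}{\frac{1}{\frac{965}{1153} - \frac{950}{347}}} = \frac{5882}{\frac{1}{- \frac{760495}{400091}}} = \frac{5882}{- \frac{400091}{760495}} = 5882 \left(- \frac{760495}{400091}\right) = - \frac{4473231590}{400091}$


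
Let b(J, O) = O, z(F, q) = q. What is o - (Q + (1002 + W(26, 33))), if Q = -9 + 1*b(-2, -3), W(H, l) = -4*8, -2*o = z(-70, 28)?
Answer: -972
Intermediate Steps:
o = -14 (o = -½*28 = -14)
W(H, l) = -32
Q = -12 (Q = -9 + 1*(-3) = -9 - 3 = -12)
o - (Q + (1002 + W(26, 33))) = -14 - (-12 + (1002 - 32)) = -14 - (-12 + 970) = -14 - 1*958 = -14 - 958 = -972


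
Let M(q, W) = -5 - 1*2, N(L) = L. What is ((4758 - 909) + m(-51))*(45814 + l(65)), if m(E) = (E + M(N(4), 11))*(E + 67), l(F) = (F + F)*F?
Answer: 158505144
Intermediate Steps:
M(q, W) = -7 (M(q, W) = -5 - 2 = -7)
l(F) = 2*F**2 (l(F) = (2*F)*F = 2*F**2)
m(E) = (-7 + E)*(67 + E) (m(E) = (E - 7)*(E + 67) = (-7 + E)*(67 + E))
((4758 - 909) + m(-51))*(45814 + l(65)) = ((4758 - 909) + (-469 + (-51)**2 + 60*(-51)))*(45814 + 2*65**2) = (3849 + (-469 + 2601 - 3060))*(45814 + 2*4225) = (3849 - 928)*(45814 + 8450) = 2921*54264 = 158505144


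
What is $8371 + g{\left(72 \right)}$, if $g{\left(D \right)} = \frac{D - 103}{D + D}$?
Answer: $\frac{1205393}{144} \approx 8370.8$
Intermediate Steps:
$g{\left(D \right)} = \frac{-103 + D}{2 D}$
$8371 + g{\left(72 \right)} = 8371 + \frac{-103 + 72}{2 \cdot 72} = 8371 + \frac{1}{2} \cdot \frac{1}{72} \left(-31\right) = 8371 - \frac{31}{144} = \frac{1205393}{144}$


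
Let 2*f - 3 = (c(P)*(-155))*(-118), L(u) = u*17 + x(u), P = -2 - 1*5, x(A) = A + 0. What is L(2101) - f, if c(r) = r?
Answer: 203663/2 ≈ 1.0183e+5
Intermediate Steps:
x(A) = A
P = -7 (P = -2 - 5 = -7)
L(u) = 18*u (L(u) = u*17 + u = 17*u + u = 18*u)
f = -128027/2 (f = 3/2 + (-7*(-155)*(-118))/2 = 3/2 + (1085*(-118))/2 = 3/2 + (1/2)*(-128030) = 3/2 - 64015 = -128027/2 ≈ -64014.)
L(2101) - f = 18*2101 - 1*(-128027/2) = 37818 + 128027/2 = 203663/2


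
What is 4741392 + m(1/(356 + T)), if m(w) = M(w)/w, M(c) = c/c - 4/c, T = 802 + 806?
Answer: -10685828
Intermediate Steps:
T = 1608
M(c) = 1 - 4/c
m(w) = (-4 + w)/w² (m(w) = ((-4 + w)/w)/w = (-4 + w)/w²)
4741392 + m(1/(356 + T)) = 4741392 + (-4 + 1/(356 + 1608))/(1/(356 + 1608))² = 4741392 + (-4 + 1/1964)/(1/1964)² = 4741392 + (-4 + 1/1964)/1964⁻² = 4741392 + 3857296*(-7855/1964) = 4741392 - 15427220 = -10685828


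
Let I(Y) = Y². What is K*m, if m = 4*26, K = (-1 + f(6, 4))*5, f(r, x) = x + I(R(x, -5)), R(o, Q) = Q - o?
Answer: 43680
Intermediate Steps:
f(r, x) = x + (-5 - x)²
K = 420 (K = (-1 + (4 + (5 + 4)²))*5 = (-1 + (4 + 9²))*5 = (-1 + (4 + 81))*5 = (-1 + 85)*5 = 84*5 = 420)
m = 104
K*m = 420*104 = 43680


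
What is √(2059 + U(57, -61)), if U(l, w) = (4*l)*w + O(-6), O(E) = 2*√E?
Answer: √(-11849 + 2*I*√6) ≈ 0.0225 + 108.85*I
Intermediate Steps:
U(l, w) = 2*I*√6 + 4*l*w (U(l, w) = (4*l)*w + 2*√(-6) = 4*l*w + 2*(I*√6) = 4*l*w + 2*I*√6 = 2*I*√6 + 4*l*w)
√(2059 + U(57, -61)) = √(2059 + (2*I*√6 + 4*57*(-61))) = √(2059 + (2*I*√6 - 13908)) = √(2059 + (-13908 + 2*I*√6)) = √(-11849 + 2*I*√6)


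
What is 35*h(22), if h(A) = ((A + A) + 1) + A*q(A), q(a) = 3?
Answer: 3885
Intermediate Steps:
h(A) = 1 + 5*A (h(A) = ((A + A) + 1) + A*3 = (2*A + 1) + 3*A = (1 + 2*A) + 3*A = 1 + 5*A)
35*h(22) = 35*(1 + 5*22) = 35*(1 + 110) = 35*111 = 3885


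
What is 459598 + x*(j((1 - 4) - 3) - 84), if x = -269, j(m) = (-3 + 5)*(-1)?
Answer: 482732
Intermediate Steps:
j(m) = -2 (j(m) = 2*(-1) = -2)
459598 + x*(j((1 - 4) - 3) - 84) = 459598 - 269*(-2 - 84) = 459598 - 269*(-86) = 459598 + 23134 = 482732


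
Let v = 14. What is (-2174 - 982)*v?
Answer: -44184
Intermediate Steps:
(-2174 - 982)*v = (-2174 - 982)*14 = -3156*14 = -44184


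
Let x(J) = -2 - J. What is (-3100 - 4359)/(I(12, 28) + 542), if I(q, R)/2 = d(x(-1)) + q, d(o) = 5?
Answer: -7459/576 ≈ -12.950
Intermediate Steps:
I(q, R) = 10 + 2*q (I(q, R) = 2*(5 + q) = 10 + 2*q)
(-3100 - 4359)/(I(12, 28) + 542) = (-3100 - 4359)/((10 + 2*12) + 542) = -7459/((10 + 24) + 542) = -7459/(34 + 542) = -7459/576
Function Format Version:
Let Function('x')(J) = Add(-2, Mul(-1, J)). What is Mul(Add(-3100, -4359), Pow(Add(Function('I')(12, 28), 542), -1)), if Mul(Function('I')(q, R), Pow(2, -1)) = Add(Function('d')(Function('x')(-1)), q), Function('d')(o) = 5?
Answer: Rational(-7459, 576) ≈ -12.950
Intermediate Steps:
Function('I')(q, R) = Add(10, Mul(2, q)) (Function('I')(q, R) = Mul(2, Add(5, q)) = Add(10, Mul(2, q)))
Mul(Add(-3100, -4359), Pow(Add(Function('I')(12, 28), 542), -1)) = Mul(Add(-3100, -4359), Pow(Add(Add(10, Mul(2, 12)), 542), -1)) = Mul(-7459, Pow(Add(Add(10, 24), 542), -1)) = Mul(-7459, Pow(Add(34, 542), -1)) = Mul(-7459, Pow(576, -1)) = Mul(-7459, Rational(1, 576)) = Rational(-7459, 576)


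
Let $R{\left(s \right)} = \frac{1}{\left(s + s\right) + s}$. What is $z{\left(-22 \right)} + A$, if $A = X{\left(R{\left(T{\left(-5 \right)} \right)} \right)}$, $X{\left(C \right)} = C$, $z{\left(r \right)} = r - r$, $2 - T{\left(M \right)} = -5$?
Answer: $\frac{1}{21} \approx 0.047619$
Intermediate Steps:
$T{\left(M \right)} = 7$ ($T{\left(M \right)} = 2 - -5 = 2 + 5 = 7$)
$z{\left(r \right)} = 0$
$R{\left(s \right)} = \frac{1}{3 s}$ ($R{\left(s \right)} = \frac{1}{2 s + s} = \frac{1}{3 s}$)
$A = \frac{1}{21}$ ($A = \frac{1}{3 \cdot 7} = \frac{1}{3} \cdot \frac{1}{7} = \frac{1}{21} \approx 0.047619$)
$z{\left(-22 \right)} + A = 0 + \frac{1}{21} = \frac{1}{21}$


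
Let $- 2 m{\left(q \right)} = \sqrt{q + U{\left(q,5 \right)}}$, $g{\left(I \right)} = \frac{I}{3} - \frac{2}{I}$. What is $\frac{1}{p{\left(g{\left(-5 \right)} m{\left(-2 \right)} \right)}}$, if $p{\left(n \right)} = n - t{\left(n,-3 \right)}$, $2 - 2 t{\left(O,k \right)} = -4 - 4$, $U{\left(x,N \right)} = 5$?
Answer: $- \frac{1500}{7139} - \frac{190 \sqrt{3}}{7139} \approx -0.25621$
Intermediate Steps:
$t{\left(O,k \right)} = 5$ ($t{\left(O,k \right)} = 1 - \frac{-4 - 4}{2} = 1 - -4 = 1 + 4 = 5$)
$g{\left(I \right)} = - \frac{2}{I} + \frac{I}{3}$ ($g{\left(I \right)} = I \frac{1}{3} - \frac{2}{I} = \frac{I}{3} - \frac{2}{I} = - \frac{2}{I} + \frac{I}{3}$)
$m{\left(q \right)} = - \frac{\sqrt{5 + q}}{2}$ ($m{\left(q \right)} = - \frac{\sqrt{q + 5}}{2} = - \frac{\sqrt{5 + q}}{2}$)
$p{\left(n \right)} = -5 + n$ ($p{\left(n \right)} = n - 5 = -5 + n$)
$\frac{1}{p{\left(g{\left(-5 \right)} m{\left(-2 \right)} \right)}} = \frac{1}{-5 + \left(- \frac{2}{-5} + \frac{1}{3} \left(-5\right)\right) \left(- \frac{\sqrt{5 - 2}}{2}\right)} = \frac{1}{-5 + \left(\left(-2\right) \left(- \frac{1}{5}\right) - \frac{5}{3}\right) \left(- \frac{\sqrt{3}}{2}\right)} = \frac{1}{-5 + \left(\frac{2}{5} - \frac{5}{3}\right) \left(- \frac{\sqrt{3}}{2}\right)} = \frac{1}{-5 - \frac{19 \left(- \frac{\sqrt{3}}{2}\right)}{15}} = \frac{1}{-5 + \frac{19 \sqrt{3}}{30}}$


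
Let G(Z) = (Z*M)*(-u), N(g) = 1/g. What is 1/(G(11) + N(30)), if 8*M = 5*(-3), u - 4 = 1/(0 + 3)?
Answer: 120/10729 ≈ 0.011185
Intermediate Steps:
u = 13/3 (u = 4 + 1/(0 + 3) = 4 + 1/3 = 13/3 ≈ 4.3333)
M = -15/8 (M = (5*(-3))/8 = (1/8)*(-15) = -15/8 ≈ -1.8750)
G(Z) = 65*Z/8 (G(Z) = (Z*(-15/8))*(-1*13/3) = -15*Z/8*(-13/3) = 65*Z/8)
1/(G(11) + N(30)) = 1/((65/8)*11 + 1/30) = 1/(715/8 + 1/30) = 1/(10729/120) = 120/10729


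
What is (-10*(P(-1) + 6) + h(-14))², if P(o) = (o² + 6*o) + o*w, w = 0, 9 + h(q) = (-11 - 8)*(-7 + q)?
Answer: 144400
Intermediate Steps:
h(q) = 124 - 19*q (h(q) = -9 + (-11 - 8)*(-7 + q) = -9 - 19*(-7 + q) = -9 + (133 - 19*q) = 124 - 19*q)
P(o) = o² + 6*o (P(o) = (o² + 6*o) + o*0 = (o² + 6*o) + 0 = o² + 6*o)
(-10*(P(-1) + 6) + h(-14))² = (-10*(-(6 - 1) + 6) + (124 - 19*(-14)))² = (-10*(-1*5 + 6) + (124 + 266))² = (-10*(-5 + 6) + 390)² = (-10*1 + 390)² = (-10 + 390)² = 380² = 144400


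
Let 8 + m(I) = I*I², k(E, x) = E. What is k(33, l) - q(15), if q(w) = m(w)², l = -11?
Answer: -11336656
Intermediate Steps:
m(I) = -8 + I³ (m(I) = -8 + I*I² = -8 + I³)
q(w) = (-8 + w³)²
k(33, l) - q(15) = 33 - (-8 + 15³)² = 33 - (-8 + 3375)² = 33 - 1*3367² = 33 - 1*11336689 = 33 - 11336689 = -11336656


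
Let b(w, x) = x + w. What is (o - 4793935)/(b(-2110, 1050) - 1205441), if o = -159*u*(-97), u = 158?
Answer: 2357101/1206501 ≈ 1.9537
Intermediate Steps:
o = 2436834 (o = -159*158*(-97) = -25122*(-97) = 2436834)
b(w, x) = w + x
(o - 4793935)/(b(-2110, 1050) - 1205441) = (2436834 - 4793935)/((-2110 + 1050) - 1205441) = -2357101/(-1060 - 1205441) = -2357101/(-1206501) = -2357101*(-1/1206501) = 2357101/1206501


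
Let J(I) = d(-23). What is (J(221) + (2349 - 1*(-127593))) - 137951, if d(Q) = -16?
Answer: -8025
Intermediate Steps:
J(I) = -16
(J(221) + (2349 - 1*(-127593))) - 137951 = (-16 + (2349 - 1*(-127593))) - 137951 = (-16 + (2349 + 127593)) - 137951 = (-16 + 129942) - 137951 = 129926 - 137951 = -8025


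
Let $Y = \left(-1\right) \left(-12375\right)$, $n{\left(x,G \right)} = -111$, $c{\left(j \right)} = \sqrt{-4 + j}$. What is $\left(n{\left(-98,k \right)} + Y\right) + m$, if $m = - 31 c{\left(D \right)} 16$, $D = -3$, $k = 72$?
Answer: $12264 - 496 i \sqrt{7} \approx 12264.0 - 1312.3 i$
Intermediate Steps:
$Y = 12375$
$m = - 496 i \sqrt{7}$ ($m = - 31 \sqrt{-4 - 3} \cdot 16 = - 31 \sqrt{-7} \cdot 16 = - 31 i \sqrt{7} \cdot 16 = - 496 i \sqrt{7} \approx - 1312.3 i$)
$\left(n{\left(-98,k \right)} + Y\right) + m = \left(-111 + 12375\right) - 496 i \sqrt{7} = 12264 - 496 i \sqrt{7}$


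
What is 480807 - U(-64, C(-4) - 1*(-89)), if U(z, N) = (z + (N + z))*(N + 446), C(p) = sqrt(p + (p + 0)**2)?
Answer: 501660 - 992*sqrt(3) ≈ 4.9994e+5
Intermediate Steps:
C(p) = sqrt(p + p**2)
U(z, N) = (446 + N)*(N + 2*z) (U(z, N) = (N + 2*z)*(446 + N) = (446 + N)*(N + 2*z))
480807 - U(-64, C(-4) - 1*(-89)) = 480807 - ((sqrt(-4*(1 - 4)) - 1*(-89))**2 + 446*(sqrt(-4*(1 - 4)) - 1*(-89)) + 892*(-64) + 2*(sqrt(-4*(1 - 4)) - 1*(-89))*(-64)) = 480807 - ((sqrt(-4*(-3)) + 89)**2 + 446*(sqrt(-4*(-3)) + 89) - 57088 + 2*(sqrt(-4*(-3)) + 89)*(-64)) = 480807 - ((sqrt(12) + 89)**2 + 446*(sqrt(12) + 89) - 57088 + 2*(sqrt(12) + 89)*(-64)) = 480807 - ((2*sqrt(3) + 89)**2 + 446*(2*sqrt(3) + 89) - 57088 + 2*(2*sqrt(3) + 89)*(-64)) = 480807 - ((89 + 2*sqrt(3))**2 + 446*(89 + 2*sqrt(3)) - 57088 + 2*(89 + 2*sqrt(3))*(-64)) = 480807 - ((89 + 2*sqrt(3))**2 + (39694 + 892*sqrt(3)) - 57088 + (-11392 - 256*sqrt(3))) = 480807 - (-28786 + (89 + 2*sqrt(3))**2 + 636*sqrt(3)) = 480807 + (28786 - (89 + 2*sqrt(3))**2 - 636*sqrt(3)) = 509593 - (89 + 2*sqrt(3))**2 - 636*sqrt(3)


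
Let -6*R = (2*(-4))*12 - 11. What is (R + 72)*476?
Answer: 128282/3 ≈ 42761.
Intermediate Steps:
R = 107/6 (R = -((2*(-4))*12 - 11)/6 = -(-8*12 - 11)/6 = -(-96 - 11)/6 = -1/6*(-107) = 107/6 ≈ 17.833)
(R + 72)*476 = (107/6 + 72)*476 = (539/6)*476 = 128282/3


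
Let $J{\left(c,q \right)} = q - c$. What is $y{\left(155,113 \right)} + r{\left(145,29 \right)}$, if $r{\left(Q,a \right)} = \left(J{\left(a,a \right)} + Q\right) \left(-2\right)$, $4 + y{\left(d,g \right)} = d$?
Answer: $-139$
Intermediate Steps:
$y{\left(d,g \right)} = -4 + d$
$r{\left(Q,a \right)} = - 2 Q$ ($r{\left(Q,a \right)} = \left(\left(a - a\right) + Q\right) \left(-2\right) = \left(0 + Q\right) \left(-2\right) = Q \left(-2\right) = - 2 Q$)
$y{\left(155,113 \right)} + r{\left(145,29 \right)} = \left(-4 + 155\right) - 290 = 151 - 290 = -139$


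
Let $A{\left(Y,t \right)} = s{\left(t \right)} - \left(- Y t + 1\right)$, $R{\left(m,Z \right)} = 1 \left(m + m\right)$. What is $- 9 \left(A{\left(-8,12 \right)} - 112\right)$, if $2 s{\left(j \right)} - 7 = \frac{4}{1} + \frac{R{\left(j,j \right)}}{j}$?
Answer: $\frac{3645}{2} \approx 1822.5$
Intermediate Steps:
$R{\left(m,Z \right)} = 2 m$ ($R{\left(m,Z \right)} = 1 \cdot 2 m = 2 m$)
$s{\left(j \right)} = \frac{13}{2}$ ($s{\left(j \right)} = \frac{7}{2} + \frac{\frac{4}{1} + \frac{2 j}{j}}{2} = \frac{7}{2} + \frac{4 \cdot 1 + 2}{2} = \frac{7}{2} + \frac{4 + 2}{2} = \frac{7}{2} + \frac{1}{2} \cdot 6 = \frac{7}{2} + 3 = \frac{13}{2}$)
$A{\left(Y,t \right)} = \frac{11}{2} + Y t$ ($A{\left(Y,t \right)} = \frac{13}{2} - \left(- Y t + 1\right) = \frac{13}{2} - \left(1 - Y t\right) = \frac{13}{2} + \left(-1 + Y t\right) = \frac{11}{2} + Y t$)
$- 9 \left(A{\left(-8,12 \right)} - 112\right) = - 9 \left(\left(\frac{11}{2} - 96\right) - 112\right) = - 9 \left(- \frac{181}{2} - 112\right) = \left(-9\right) \left(- \frac{405}{2}\right) = \frac{3645}{2}$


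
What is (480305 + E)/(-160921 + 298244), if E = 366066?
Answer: 846371/137323 ≈ 6.1634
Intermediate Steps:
(480305 + E)/(-160921 + 298244) = (480305 + 366066)/(-160921 + 298244) = 846371/137323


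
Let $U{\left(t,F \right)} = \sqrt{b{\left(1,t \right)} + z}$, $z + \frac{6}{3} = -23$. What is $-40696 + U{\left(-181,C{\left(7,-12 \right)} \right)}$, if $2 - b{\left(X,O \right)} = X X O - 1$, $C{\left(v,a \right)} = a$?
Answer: $-40696 + \sqrt{159} \approx -40683.0$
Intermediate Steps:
$z = -25$ ($z = -2 - 23 = -25$)
$b{\left(X,O \right)} = 3 - O X^{2}$ ($b{\left(X,O \right)} = 2 - \left(X X O - 1\right) = 2 - \left(X^{2} O - 1\right) = 2 - \left(O X^{2} - 1\right) = 2 - \left(-1 + O X^{2}\right) = 3 - O X^{2}$)
$U{\left(t,F \right)} = \sqrt{-22 - t}$ ($U{\left(t,F \right)} = \sqrt{\left(3 - t 1^{2}\right) - 25} = \sqrt{\left(3 - t 1\right) - 25} = \sqrt{\left(3 - t\right) - 25} = \sqrt{-22 - t}$)
$-40696 + U{\left(-181,C{\left(7,-12 \right)} \right)} = -40696 + \sqrt{-22 - -181} = -40696 + \sqrt{-22 + 181} = -40696 + \sqrt{159}$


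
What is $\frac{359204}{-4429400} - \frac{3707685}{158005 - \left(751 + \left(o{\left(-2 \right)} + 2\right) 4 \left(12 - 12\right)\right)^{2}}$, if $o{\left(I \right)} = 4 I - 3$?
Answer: $\frac{678207689659}{74929945100} \approx 9.0512$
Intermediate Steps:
$o{\left(I \right)} = -3 + 4 I$
$\frac{359204}{-4429400} - \frac{3707685}{158005 - \left(751 + \left(o{\left(-2 \right)} + 2\right) 4 \left(12 - 12\right)\right)^{2}} = \frac{359204}{-4429400} - \frac{3707685}{158005 - \left(751 + \left(\left(-3 + 4 \left(-2\right)\right) + 2\right) 4 \left(12 - 12\right)\right)^{2}} = 359204 \left(- \frac{1}{4429400}\right) - \frac{3707685}{158005 - \left(751 + \left(\left(-3 - 8\right) + 2\right) 4 \cdot 0\right)^{2}} = - \frac{89801}{1107350} - \frac{3707685}{158005 - \left(751 + \left(-11 + 2\right) 4 \cdot 0\right)^{2}} = - \frac{89801}{1107350} - \frac{3707685}{158005 - \left(751 + \left(-9\right) 4 \cdot 0\right)^{2}} = - \frac{89801}{1107350} - \frac{3707685}{158005 - \left(751 - 0\right)^{2}} = - \frac{89801}{1107350} - \frac{3707685}{158005 - \left(751 + 0\right)^{2}} = - \frac{89801}{1107350} - \frac{3707685}{158005 - 751^{2}} = - \frac{89801}{1107350} - \frac{3707685}{158005 - 564001} = - \frac{89801}{1107350} - \frac{3707685}{-405996} = - \frac{89801}{1107350} - - \frac{1235895}{135332} = - \frac{89801}{1107350} + \frac{1235895}{135332} = \frac{678207689659}{74929945100}$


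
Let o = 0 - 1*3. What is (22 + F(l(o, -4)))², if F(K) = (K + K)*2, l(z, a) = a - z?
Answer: 324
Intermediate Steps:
o = -3 (o = 0 - 3 = -3)
F(K) = 4*K (F(K) = (2*K)*2 = 4*K)
(22 + F(l(o, -4)))² = (22 + 4*(-4 - 1*(-3)))² = (22 + 4*(-4 + 3))² = (22 + 4*(-1))² = (22 - 4)² = 18² = 324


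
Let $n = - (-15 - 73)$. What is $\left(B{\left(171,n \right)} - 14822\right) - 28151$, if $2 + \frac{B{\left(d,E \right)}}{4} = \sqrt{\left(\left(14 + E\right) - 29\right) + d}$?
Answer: $-42981 + 8 \sqrt{61} \approx -42919.0$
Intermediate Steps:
$n = 88$ ($n = \left(-1\right) \left(-88\right) = 88$)
$B{\left(d,E \right)} = -8 + 4 \sqrt{-15 + E + d}$ ($B{\left(d,E \right)} = -8 + 4 \sqrt{\left(\left(14 + E\right) - 29\right) + d} = -8 + 4 \sqrt{\left(-15 + E\right) + d} = -8 + 4 \sqrt{-15 + E + d}$)
$\left(B{\left(171,n \right)} - 14822\right) - 28151 = \left(\left(-8 + 4 \sqrt{-15 + 88 + 171}\right) - 14822\right) - 28151 = \left(\left(-8 + 4 \sqrt{244}\right) - 14822\right) - 28151 = \left(\left(-8 + 4 \cdot 2 \sqrt{61}\right) - 14822\right) - 28151 = \left(\left(-8 + 8 \sqrt{61}\right) - 14822\right) - 28151 = \left(-14830 + 8 \sqrt{61}\right) - 28151 = -42981 + 8 \sqrt{61}$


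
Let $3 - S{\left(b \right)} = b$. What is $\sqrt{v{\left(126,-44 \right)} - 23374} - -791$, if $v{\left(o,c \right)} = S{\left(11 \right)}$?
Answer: $791 + 3 i \sqrt{2598} \approx 791.0 + 152.91 i$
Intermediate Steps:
$S{\left(b \right)} = 3 - b$
$v{\left(o,c \right)} = -8$ ($v{\left(o,c \right)} = 3 - 11 = -8$)
$\sqrt{v{\left(126,-44 \right)} - 23374} - -791 = \sqrt{-8 - 23374} - -791 = \sqrt{-23382} + 791 = 3 i \sqrt{2598} + 791 = 791 + 3 i \sqrt{2598}$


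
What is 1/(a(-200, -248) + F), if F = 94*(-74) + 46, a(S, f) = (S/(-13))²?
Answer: -169/1127790 ≈ -0.00014985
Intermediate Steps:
a(S, f) = S²/169 (a(S, f) = (S*(-1/13))² = (-S/13)² = S²/169)
F = -6910 (F = -6956 + 46 = -6910)
1/(a(-200, -248) + F) = 1/((1/169)*(-200)² - 6910) = 1/((1/169)*40000 - 6910) = 1/(40000/169 - 6910) = 1/(-1127790/169) = -169/1127790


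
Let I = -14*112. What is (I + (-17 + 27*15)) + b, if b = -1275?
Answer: -2455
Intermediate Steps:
I = -1568
(I + (-17 + 27*15)) + b = (-1568 + (-17 + 27*15)) - 1275 = (-1568 + (-17 + 405)) - 1275 = (-1568 + 388) - 1275 = -1180 - 1275 = -2455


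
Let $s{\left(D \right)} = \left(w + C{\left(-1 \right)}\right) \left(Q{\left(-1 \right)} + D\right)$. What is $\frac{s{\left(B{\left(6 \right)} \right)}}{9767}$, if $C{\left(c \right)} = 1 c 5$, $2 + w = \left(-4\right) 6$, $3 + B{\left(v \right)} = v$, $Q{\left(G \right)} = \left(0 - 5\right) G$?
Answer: $- \frac{248}{9767} \approx -0.025392$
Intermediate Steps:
$Q{\left(G \right)} = - 5 G$
$B{\left(v \right)} = -3 + v$
$w = -26$ ($w = -2 - 24 = -26$)
$C{\left(c \right)} = 5 c$ ($C{\left(c \right)} = c 5 = 5 c$)
$s{\left(D \right)} = -155 - 31 D$ ($s{\left(D \right)} = \left(-26 + 5 \left(-1\right)\right) \left(\left(-5\right) \left(-1\right) + D\right) = \left(-26 - 5\right) \left(5 + D\right) = - 31 \left(5 + D\right) = -155 - 31 D$)
$\frac{s{\left(B{\left(6 \right)} \right)}}{9767} = \frac{-155 - 31 \left(-3 + 6\right)}{9767} = \left(-155 - 93\right) \frac{1}{9767} = \left(-248\right) \frac{1}{9767} = - \frac{248}{9767}$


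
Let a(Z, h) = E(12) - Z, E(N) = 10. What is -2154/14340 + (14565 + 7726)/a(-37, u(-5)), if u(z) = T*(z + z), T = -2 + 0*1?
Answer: 53258617/112330 ≈ 474.13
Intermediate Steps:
T = -2 (T = -2 + 0 = -2)
u(z) = -4*z (u(z) = -2*(z + z) = -4*z)
a(Z, h) = 10 - Z
-2154/14340 + (14565 + 7726)/a(-37, u(-5)) = -2154/14340 + (14565 + 7726)/(10 - 1*(-37)) = -2154*1/14340 + 22291/(10 + 37) = -359/2390 + 22291/47 = 53258617/112330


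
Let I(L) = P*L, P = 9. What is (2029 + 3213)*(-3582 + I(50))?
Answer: -16417944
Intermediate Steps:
I(L) = 9*L
(2029 + 3213)*(-3582 + I(50)) = (2029 + 3213)*(-3582 + 9*50) = 5242*(-3582 + 450) = 5242*(-3132) = -16417944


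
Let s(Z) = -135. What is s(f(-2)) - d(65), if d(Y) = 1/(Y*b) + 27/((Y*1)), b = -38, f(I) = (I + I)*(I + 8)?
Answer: -66895/494 ≈ -135.42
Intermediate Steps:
f(I) = 2*I*(8 + I) (f(I) = (2*I)*(8 + I) = 2*I*(8 + I))
d(Y) = 1025/(38*Y) (d(Y) = 1/(Y*(-38)) + 27/((Y*1)) = -1/38/Y + 27/Y = -1/(38*Y) + 27/Y = 1025/(38*Y))
s(f(-2)) - d(65) = -135 - 1025/(38*65) = -135 - 1*205/494 = -135 - 205/494 = -66895/494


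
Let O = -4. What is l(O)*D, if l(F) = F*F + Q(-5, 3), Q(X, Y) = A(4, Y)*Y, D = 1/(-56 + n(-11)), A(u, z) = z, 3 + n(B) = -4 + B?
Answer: -25/74 ≈ -0.33784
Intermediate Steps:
n(B) = -7 + B (n(B) = -3 + (-4 + B) = -7 + B)
D = -1/74 (D = 1/(-56 + (-7 - 11)) = 1/(-56 - 18) = 1/(-74) = -1/74 ≈ -0.013514)
Q(X, Y) = Y² (Q(X, Y) = Y*Y = Y²)
l(F) = 9 + F² (l(F) = F*F + 3² = F² + 9 = 9 + F²)
l(O)*D = (9 + (-4)²)*(-1/74) = (9 + 16)*(-1/74) = 25*(-1/74) = -25/74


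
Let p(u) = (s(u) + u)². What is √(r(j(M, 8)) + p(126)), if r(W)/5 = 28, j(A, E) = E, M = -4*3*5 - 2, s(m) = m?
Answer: 2*√15911 ≈ 252.28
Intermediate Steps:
M = -62 (M = -12*5 - 2 = -60 - 2 = -62)
r(W) = 140 (r(W) = 5*28 = 140)
p(u) = 4*u² (p(u) = (u + u)² = (2*u)² = 4*u²)
√(r(j(M, 8)) + p(126)) = √(140 + 4*126²) = √(140 + 4*15876) = √(140 + 63504) = √63644 = 2*√15911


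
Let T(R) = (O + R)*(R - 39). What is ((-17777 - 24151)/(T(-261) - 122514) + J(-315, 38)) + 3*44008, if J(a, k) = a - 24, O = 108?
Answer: 1681492753/12769 ≈ 1.3169e+5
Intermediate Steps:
J(a, k) = -24 + a
T(R) = (-39 + R)*(108 + R) (T(R) = (108 + R)*(R - 39) = (108 + R)*(-39 + R) = (-39 + R)*(108 + R))
((-17777 - 24151)/(T(-261) - 122514) + J(-315, 38)) + 3*44008 = ((-17777 - 24151)/((-4212 + (-261)² + 69*(-261)) - 122514) + (-24 - 315)) + 3*44008 = (-41928/((-4212 + 68121 - 18009) - 122514) - 339) + 132024 = (-41928/(45900 - 122514) - 339) + 132024 = (-41928/(-76614) - 339) + 132024 = (-41928*(-1/76614) - 339) + 132024 = (6988/12769 - 339) + 132024 = -4321703/12769 + 132024 = 1681492753/12769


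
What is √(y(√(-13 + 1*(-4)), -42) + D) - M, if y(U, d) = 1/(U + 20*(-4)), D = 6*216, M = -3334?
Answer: 3334 + √((103679 - 1296*I*√17)/(80 - I*√17)) ≈ 3370.0 - 8.93e-6*I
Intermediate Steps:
D = 1296
y(U, d) = 1/(-80 + U) (y(U, d) = 1/(U - 80) = 1/(-80 + U))
√(y(√(-13 + 1*(-4)), -42) + D) - M = √(1/(-80 + √(-13 + 1*(-4))) + 1296) - 1*(-3334) = √(1/(-80 + √(-13 - 4)) + 1296) + 3334 = √(1/(-80 + √(-17)) + 1296) + 3334 = √(1/(-80 + I*√17) + 1296) + 3334 = √(1296 + 1/(-80 + I*√17)) + 3334 = 3334 + √(1296 + 1/(-80 + I*√17))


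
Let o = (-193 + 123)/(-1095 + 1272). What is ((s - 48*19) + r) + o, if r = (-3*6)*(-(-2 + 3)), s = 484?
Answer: -72640/177 ≈ -410.40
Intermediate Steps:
o = -70/177 ≈ -0.39548
r = 18 (r = -(-18) = -18*(-1) = 18)
((s - 48*19) + r) + o = ((484 - 48*19) + 18) - 70/177 = ((484 - 912) + 18) - 70/177 = (-428 + 18) - 70/177 = -410 - 70/177 = -72640/177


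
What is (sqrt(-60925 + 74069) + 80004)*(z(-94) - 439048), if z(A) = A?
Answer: -35133116568 - 878284*sqrt(3286) ≈ -3.5183e+10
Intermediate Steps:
(sqrt(-60925 + 74069) + 80004)*(z(-94) - 439048) = (sqrt(-60925 + 74069) + 80004)*(-94 - 439048) = (sqrt(13144) + 80004)*(-439142) = (2*sqrt(3286) + 80004)*(-439142) = (80004 + 2*sqrt(3286))*(-439142) = -35133116568 - 878284*sqrt(3286)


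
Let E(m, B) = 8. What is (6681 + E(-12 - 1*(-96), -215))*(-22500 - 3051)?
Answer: -170910639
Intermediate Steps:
(6681 + E(-12 - 1*(-96), -215))*(-22500 - 3051) = (6681 + 8)*(-22500 - 3051) = 6689*(-25551) = -170910639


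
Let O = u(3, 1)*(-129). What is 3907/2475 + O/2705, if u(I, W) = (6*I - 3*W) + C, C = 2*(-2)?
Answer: 1411282/1338975 ≈ 1.0540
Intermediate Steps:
C = -4
u(I, W) = -4 - 3*W + 6*I (u(I, W) = (6*I - 3*W) - 4 = (-3*W + 6*I) - 4 = -4 - 3*W + 6*I)
O = -1419 (O = (-4 - 3*1 + 6*3)*(-129) = (-4 - 3 + 18)*(-129) = 11*(-129) = -1419)
3907/2475 + O/2705 = 3907/2475 - 1419/2705 = 1411282/1338975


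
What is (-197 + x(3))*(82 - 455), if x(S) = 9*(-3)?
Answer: 83552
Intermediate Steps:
x(S) = -27
(-197 + x(3))*(82 - 455) = (-197 - 27)*(82 - 455) = -224*(-373) = 83552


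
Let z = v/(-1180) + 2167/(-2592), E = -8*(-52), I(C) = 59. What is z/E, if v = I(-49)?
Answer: -11483/5391360 ≈ -0.0021299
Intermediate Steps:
E = 416
v = 59
z = -11483/12960 (z = 59/(-1180) + 2167/(-2592) = 59*(-1/1180) + 2167*(-1/2592) = -1/20 - 2167/2592 = -11483/12960 ≈ -0.88603)
z/E = -11483/12960/416 = -11483/12960*1/416 = -11483/5391360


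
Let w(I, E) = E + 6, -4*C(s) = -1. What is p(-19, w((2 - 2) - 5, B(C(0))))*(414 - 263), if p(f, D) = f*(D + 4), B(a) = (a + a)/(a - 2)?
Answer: -195092/7 ≈ -27870.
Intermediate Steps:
C(s) = 1/4 (C(s) = -1/4*(-1) = 1/4)
B(a) = 2*a/(-2 + a) (B(a) = (2*a)/(-2 + a) = 2*a/(-2 + a))
w(I, E) = 6 + E
p(f, D) = f*(4 + D)
p(-19, w((2 - 2) - 5, B(C(0))))*(414 - 263) = (-19*(4 + (6 + 2*(1/4)/(-2 + 1/4))))*(414 - 263) = -19*(4 + (6 + 2*(1/4)/(-7/4)))*151 = -19*(4 + (6 + 2*(1/4)*(-4/7)))*151 = -19*(4 + (6 - 2/7))*151 = -19*(4 + 40/7)*151 = -19*68/7*151 = -1292/7*151 = -195092/7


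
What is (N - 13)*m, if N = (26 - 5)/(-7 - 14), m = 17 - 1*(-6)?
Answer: -322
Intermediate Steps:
m = 23 (m = 17 + 6 = 23)
N = -1 (N = 21/(-21) = 21*(-1/21) = -1)
(N - 13)*m = (-1 - 13)*23 = -14*23 = -322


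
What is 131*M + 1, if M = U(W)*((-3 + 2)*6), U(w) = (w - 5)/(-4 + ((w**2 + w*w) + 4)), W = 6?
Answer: -119/12 ≈ -9.9167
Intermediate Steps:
U(w) = (-5 + w)/(2*w**2) (U(w) = (-5 + w)/(-4 + ((w**2 + w**2) + 4)) = (-5 + w)/(-4 + (2*w**2 + 4)) = (-5 + w)/(-4 + (4 + 2*w**2)) = (-5 + w)/((2*w**2)) = (-5 + w)*(1/(2*w**2)) = (-5 + w)/(2*w**2))
M = -1/12 (M = ((1/2)*(-5 + 6)/6**2)*((-3 + 2)*6) = ((1/2)*(1/36)*1)*(-1*6) = (1/72)*(-6) = -1/12 ≈ -0.083333)
131*M + 1 = 131*(-1/12) + 1 = -131/12 + 1 = -119/12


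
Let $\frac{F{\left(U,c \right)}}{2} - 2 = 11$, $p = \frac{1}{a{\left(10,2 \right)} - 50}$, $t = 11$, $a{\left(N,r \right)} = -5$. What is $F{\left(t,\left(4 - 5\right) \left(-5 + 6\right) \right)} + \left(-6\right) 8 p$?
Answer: $\frac{1478}{55} \approx 26.873$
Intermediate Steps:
$p = - \frac{1}{55}$ ($p = \frac{1}{-5 - 50} = \frac{1}{-55} = - \frac{1}{55} \approx -0.018182$)
$F{\left(U,c \right)} = 26$ ($F{\left(U,c \right)} = 4 + 2 \cdot 11 = 4 + 22 = 26$)
$F{\left(t,\left(4 - 5\right) \left(-5 + 6\right) \right)} + \left(-6\right) 8 p = 26 + \left(-6\right) 8 \left(- \frac{1}{55}\right) = 26 - - \frac{48}{55} = 26 + \frac{48}{55} = \frac{1478}{55}$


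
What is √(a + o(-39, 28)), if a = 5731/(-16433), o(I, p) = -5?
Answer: 2*I*√361098742/16433 ≈ 2.3127*I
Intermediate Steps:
a = -5731/16433 (a = 5731*(-1/16433) = -5731/16433 ≈ -0.34875)
√(a + o(-39, 28)) = √(-5731/16433 - 5) = √(-87896/16433) = 2*I*√361098742/16433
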